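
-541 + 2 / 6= -1622 / 3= -540.67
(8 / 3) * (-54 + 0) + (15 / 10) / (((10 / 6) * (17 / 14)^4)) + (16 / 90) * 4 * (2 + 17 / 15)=-7969287896 / 56376675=-141.36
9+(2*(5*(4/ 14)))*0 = 9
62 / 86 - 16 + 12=-141 / 43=-3.28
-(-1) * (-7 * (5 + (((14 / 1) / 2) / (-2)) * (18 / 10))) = 91 / 10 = 9.10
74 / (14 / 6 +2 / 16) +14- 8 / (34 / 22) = 39042 / 1003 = 38.93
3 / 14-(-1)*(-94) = -93.79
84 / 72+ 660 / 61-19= -2567 / 366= -7.01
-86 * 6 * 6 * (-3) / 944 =9.84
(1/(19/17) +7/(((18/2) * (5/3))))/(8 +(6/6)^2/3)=388/2375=0.16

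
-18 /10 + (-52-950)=-5019 /5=-1003.80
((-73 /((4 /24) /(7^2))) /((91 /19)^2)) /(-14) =79059 /1183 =66.83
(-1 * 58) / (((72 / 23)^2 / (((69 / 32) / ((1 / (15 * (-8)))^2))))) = -8821075 / 48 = -183772.40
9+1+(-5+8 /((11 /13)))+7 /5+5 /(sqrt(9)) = 2891 /165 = 17.52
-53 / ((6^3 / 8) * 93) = -53 / 2511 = -0.02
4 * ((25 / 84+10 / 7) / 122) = 145 / 2562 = 0.06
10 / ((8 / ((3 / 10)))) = 3 / 8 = 0.38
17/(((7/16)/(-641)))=-174352/7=-24907.43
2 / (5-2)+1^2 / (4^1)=11 / 12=0.92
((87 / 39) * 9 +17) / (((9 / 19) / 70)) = 641060 / 117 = 5479.15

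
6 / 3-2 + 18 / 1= 18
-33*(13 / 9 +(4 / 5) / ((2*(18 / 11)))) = -836 / 15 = -55.73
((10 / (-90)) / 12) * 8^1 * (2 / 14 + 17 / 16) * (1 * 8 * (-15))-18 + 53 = 320 / 7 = 45.71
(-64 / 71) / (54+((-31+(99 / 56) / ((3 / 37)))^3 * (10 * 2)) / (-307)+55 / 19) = -16389890048 / 1955795954403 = -0.01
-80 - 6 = -86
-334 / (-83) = 334 / 83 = 4.02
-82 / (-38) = 41 / 19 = 2.16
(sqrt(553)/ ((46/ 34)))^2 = 159817/ 529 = 302.11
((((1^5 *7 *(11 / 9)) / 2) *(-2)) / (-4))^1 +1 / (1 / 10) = 12.14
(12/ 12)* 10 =10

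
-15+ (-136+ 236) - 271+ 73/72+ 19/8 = -3287/18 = -182.61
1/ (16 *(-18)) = -1/ 288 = -0.00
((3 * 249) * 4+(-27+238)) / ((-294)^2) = 457 / 12348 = 0.04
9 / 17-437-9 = -7573 / 17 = -445.47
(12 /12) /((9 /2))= 2 /9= 0.22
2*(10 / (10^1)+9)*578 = 11560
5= 5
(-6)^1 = -6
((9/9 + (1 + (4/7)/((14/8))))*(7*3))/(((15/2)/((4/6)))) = 152/35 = 4.34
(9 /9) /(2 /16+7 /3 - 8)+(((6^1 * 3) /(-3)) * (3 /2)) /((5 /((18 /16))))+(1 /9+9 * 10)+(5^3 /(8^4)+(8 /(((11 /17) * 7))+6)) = 25807127551 /269660160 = 95.70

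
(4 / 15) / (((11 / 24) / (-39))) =-1248 / 55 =-22.69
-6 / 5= -1.20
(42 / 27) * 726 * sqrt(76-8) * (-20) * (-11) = 1490720 * sqrt(17) / 3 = 2048798.67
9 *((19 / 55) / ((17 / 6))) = 1026 / 935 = 1.10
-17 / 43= -0.40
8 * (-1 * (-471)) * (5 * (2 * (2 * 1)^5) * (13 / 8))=1959360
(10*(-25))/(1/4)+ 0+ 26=-974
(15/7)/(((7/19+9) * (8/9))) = 2565/9968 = 0.26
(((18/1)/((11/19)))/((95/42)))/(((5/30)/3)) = 13608/55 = 247.42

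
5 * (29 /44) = 145 /44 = 3.30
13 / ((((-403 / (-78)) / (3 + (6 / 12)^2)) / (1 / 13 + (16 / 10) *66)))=267891 / 310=864.16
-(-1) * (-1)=-1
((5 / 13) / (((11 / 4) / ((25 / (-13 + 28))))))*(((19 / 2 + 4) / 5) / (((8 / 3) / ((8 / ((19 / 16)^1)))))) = 4320 / 2717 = 1.59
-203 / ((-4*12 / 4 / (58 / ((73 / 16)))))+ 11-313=-19042 / 219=-86.95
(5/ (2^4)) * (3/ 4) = 15/ 64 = 0.23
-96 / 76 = -24 / 19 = -1.26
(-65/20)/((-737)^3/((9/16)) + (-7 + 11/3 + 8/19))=2223/486783714440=0.00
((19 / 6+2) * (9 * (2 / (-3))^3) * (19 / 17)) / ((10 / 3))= -1178 / 255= -4.62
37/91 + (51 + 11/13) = 4755/91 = 52.25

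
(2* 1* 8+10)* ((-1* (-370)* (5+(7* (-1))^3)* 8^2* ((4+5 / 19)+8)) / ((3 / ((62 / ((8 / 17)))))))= -6388196863360 / 57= -112073629181.75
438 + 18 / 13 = 5712 / 13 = 439.38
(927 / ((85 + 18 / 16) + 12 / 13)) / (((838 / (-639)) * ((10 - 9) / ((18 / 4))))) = -138610602 / 3793207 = -36.54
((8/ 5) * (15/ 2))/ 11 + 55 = 617/ 11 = 56.09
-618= -618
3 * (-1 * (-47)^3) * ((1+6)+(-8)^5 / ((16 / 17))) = -10841924421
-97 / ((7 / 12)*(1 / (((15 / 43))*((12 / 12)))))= -17460 / 301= -58.01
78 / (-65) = -6 / 5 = -1.20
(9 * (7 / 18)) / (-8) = -7 / 16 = -0.44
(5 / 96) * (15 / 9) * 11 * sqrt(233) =275 * sqrt(233) / 288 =14.58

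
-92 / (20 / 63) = -1449 / 5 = -289.80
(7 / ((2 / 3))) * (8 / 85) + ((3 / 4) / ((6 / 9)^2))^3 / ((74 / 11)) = 43864341 / 25763840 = 1.70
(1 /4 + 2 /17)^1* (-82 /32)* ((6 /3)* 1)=-1025 /544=-1.88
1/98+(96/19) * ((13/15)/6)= 20669/27930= 0.74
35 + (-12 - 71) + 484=436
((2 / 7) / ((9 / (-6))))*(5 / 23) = -20 / 483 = -0.04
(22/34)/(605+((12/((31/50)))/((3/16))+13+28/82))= 13981/15590904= 0.00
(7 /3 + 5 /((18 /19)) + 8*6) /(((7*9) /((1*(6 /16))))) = 0.33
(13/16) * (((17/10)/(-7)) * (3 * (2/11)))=-663/6160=-0.11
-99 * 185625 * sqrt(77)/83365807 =-18376875 * sqrt(77)/83365807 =-1.93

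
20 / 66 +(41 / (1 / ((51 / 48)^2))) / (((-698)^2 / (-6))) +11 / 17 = 33219063829 / 34985144832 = 0.95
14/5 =2.80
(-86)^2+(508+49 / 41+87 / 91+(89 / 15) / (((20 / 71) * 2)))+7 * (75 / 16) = 35591480503 / 4477200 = 7949.50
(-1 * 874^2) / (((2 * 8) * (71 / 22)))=-2100659 / 142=-14793.37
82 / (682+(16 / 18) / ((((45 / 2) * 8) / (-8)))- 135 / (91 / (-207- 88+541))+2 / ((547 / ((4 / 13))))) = 0.26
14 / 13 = 1.08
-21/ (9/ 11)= -77/ 3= -25.67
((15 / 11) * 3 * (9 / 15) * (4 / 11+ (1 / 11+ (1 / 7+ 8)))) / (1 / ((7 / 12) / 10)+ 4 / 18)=80433 / 66187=1.22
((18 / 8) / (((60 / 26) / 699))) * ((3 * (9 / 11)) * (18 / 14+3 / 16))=2208141 / 896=2464.44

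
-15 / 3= -5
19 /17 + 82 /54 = 2.64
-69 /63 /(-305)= 23 /6405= 0.00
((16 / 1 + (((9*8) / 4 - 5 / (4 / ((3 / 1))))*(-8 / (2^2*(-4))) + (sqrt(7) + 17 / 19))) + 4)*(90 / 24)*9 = 135*sqrt(7) / 4 + 574965 / 608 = 1034.96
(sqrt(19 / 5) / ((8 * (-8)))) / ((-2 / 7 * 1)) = 0.11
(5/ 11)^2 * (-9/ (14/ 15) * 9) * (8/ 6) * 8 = -162000/ 847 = -191.26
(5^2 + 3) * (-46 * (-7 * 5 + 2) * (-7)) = -297528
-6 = -6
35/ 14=5/ 2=2.50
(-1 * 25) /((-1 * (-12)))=-25 /12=-2.08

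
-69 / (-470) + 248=116629 / 470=248.15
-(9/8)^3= -729/512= -1.42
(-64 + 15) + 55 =6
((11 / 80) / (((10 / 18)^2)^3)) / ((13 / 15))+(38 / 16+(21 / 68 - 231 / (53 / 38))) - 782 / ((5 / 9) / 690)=-2844506567258497 / 2928250000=-971401.54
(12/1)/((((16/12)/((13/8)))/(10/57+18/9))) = 1209/38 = 31.82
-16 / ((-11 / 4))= 5.82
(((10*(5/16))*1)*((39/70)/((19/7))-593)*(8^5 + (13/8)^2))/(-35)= 1734487.79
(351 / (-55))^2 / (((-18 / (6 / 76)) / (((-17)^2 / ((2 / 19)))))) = -11868363 / 24200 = -490.43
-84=-84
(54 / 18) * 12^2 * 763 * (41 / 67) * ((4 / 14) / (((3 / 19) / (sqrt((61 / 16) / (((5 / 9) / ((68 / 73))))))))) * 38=1393898976 * sqrt(378505) / 24455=35067066.93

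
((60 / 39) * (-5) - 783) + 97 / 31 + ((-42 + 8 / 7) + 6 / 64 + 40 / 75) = -1120898399 / 1354080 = -827.79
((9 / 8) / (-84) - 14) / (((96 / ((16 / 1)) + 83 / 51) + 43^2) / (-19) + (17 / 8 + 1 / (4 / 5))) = 3041691 / 20477548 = 0.15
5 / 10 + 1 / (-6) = 1 / 3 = 0.33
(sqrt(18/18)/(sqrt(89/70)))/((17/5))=5 * sqrt(6230)/1513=0.26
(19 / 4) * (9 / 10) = 171 / 40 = 4.28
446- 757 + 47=-264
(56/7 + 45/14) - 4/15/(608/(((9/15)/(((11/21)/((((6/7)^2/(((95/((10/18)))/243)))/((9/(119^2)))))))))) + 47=39881042/694925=57.39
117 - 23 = 94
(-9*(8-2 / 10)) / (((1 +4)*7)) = -351 / 175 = -2.01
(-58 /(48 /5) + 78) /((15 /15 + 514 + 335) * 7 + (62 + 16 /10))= 8635 /721632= 0.01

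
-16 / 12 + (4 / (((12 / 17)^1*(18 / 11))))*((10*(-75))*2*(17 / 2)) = -44154.11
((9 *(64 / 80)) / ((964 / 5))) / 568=9 / 136888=0.00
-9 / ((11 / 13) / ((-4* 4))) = 1872 / 11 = 170.18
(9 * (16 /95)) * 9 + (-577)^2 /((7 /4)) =126522092 /665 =190258.78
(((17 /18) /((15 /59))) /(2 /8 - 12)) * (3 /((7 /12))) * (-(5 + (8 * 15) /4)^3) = 9829400 /141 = 69712.06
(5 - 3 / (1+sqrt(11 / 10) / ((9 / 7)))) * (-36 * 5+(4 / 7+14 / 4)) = 2647725 / 3794 - 66501 * sqrt(110) / 542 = -588.97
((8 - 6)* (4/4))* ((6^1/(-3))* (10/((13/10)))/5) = -80/13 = -6.15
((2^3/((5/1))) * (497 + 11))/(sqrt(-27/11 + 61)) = 2032 * sqrt(1771)/805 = 106.23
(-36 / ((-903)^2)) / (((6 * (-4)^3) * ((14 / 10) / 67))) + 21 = 1278561647 / 60883872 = 21.00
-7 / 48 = -0.15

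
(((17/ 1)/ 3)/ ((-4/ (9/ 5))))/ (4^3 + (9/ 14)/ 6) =-357/ 8975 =-0.04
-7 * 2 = -14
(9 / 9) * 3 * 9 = 27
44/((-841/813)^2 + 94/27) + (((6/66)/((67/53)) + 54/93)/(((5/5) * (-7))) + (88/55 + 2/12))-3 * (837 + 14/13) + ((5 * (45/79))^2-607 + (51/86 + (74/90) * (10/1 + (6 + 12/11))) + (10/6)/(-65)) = -699561956136983058932419/226603820809936685115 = -3087.16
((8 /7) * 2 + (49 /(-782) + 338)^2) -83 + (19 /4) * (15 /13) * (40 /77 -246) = 758614237429 /6726764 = 112775.51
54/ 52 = 27/ 26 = 1.04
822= 822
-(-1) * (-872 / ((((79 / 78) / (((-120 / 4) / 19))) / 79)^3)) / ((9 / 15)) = 18621420480000 / 6859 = 2714888537.69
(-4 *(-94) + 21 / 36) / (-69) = -4519 / 828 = -5.46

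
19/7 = 2.71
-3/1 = -3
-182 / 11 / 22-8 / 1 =-1059 / 121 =-8.75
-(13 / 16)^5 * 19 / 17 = -0.40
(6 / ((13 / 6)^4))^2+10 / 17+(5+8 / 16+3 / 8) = 725250703695 / 110939378056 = 6.54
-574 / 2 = -287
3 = 3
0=0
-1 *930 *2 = -1860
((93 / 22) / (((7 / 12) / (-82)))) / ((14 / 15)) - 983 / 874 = -300460417 / 471086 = -637.80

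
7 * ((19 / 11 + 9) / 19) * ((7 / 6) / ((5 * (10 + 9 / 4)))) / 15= 236 / 47025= 0.01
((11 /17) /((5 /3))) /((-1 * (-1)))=33 /85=0.39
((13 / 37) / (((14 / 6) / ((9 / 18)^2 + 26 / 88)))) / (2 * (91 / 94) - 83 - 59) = -10998 / 18754967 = -0.00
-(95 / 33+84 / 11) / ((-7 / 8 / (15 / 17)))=10.60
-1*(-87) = 87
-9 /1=-9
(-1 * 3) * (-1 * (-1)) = -3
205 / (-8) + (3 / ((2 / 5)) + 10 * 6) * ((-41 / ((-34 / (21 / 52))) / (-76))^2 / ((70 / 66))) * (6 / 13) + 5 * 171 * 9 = 1800093650325439 / 234711872512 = 7669.38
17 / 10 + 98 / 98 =27 / 10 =2.70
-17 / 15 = -1.13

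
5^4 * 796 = 497500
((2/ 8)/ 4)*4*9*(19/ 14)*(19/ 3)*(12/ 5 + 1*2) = 11913/ 140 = 85.09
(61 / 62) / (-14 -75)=-0.01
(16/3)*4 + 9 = 91/3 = 30.33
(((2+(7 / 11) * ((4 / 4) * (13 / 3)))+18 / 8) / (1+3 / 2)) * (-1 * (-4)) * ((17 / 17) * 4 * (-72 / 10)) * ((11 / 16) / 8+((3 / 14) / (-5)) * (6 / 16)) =-34743 / 1540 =-22.56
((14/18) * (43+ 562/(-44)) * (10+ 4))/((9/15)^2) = 814625/891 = 914.28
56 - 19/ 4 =205/ 4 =51.25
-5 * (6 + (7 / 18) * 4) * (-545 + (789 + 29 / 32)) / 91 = -666145 / 6552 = -101.67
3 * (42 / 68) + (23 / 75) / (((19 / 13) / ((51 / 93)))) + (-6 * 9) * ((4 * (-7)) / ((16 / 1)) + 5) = -130318189 / 750975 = -173.53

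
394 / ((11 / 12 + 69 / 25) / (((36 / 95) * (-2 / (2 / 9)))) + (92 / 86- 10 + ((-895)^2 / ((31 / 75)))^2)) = 0.00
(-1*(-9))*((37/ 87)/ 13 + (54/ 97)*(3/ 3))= 193989/ 36569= 5.30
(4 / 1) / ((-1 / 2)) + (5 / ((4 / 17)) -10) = 13 / 4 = 3.25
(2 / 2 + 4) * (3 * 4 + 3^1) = 75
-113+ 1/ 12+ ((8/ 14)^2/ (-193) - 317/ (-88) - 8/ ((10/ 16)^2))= -8101378451/ 62416200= -129.80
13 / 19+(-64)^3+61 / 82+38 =-408358923 / 1558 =-262104.57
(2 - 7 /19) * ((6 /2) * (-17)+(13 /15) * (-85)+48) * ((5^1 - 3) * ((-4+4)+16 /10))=-22816 /57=-400.28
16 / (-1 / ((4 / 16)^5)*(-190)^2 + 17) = -16 / 36966383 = -0.00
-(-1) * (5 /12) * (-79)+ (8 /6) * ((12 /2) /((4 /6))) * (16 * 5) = 11125 /12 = 927.08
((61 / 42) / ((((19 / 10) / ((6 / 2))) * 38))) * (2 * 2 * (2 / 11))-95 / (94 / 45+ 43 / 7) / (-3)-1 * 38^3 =-54868.11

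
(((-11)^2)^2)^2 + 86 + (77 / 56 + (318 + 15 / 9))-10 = 5144622673 / 24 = 214359278.04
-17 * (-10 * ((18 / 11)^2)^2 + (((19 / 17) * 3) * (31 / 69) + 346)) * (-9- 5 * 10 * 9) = 2152117.13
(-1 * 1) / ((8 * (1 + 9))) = -1 / 80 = -0.01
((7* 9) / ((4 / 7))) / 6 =147 / 8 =18.38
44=44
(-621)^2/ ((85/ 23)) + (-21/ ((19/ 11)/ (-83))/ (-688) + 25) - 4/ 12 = 347913175253/ 3333360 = 104373.12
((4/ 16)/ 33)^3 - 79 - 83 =-372594815/ 2299968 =-162.00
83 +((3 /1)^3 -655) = -545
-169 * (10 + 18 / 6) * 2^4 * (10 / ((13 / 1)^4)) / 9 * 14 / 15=-1.28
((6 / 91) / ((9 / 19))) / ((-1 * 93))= -38 / 25389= -0.00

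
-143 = -143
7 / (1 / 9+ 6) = 63 / 55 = 1.15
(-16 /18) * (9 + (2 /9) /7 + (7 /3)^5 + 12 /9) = -1082240 /15309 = -70.69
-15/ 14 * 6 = -45/ 7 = -6.43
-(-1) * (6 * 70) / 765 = 28 / 51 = 0.55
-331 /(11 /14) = -421.27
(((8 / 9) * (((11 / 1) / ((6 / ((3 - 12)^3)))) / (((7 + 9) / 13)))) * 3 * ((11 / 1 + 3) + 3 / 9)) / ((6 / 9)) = -498069 / 8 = -62258.62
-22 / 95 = -0.23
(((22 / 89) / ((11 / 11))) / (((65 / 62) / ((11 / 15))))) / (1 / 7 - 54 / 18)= -26257 / 433875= -0.06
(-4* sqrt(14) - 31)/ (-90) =2* sqrt(14)/ 45 + 31/ 90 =0.51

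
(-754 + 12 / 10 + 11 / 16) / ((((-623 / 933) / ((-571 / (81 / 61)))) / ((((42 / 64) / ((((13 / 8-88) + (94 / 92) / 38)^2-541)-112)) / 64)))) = -124469229131620601 / 170496541891791360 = -0.73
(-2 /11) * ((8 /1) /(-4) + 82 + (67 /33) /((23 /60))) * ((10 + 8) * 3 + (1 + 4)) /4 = -636610 /2783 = -228.75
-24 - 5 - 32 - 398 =-459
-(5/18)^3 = -125/5832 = -0.02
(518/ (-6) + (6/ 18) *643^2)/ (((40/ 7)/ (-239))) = -23042229/ 4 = -5760557.25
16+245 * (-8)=-1944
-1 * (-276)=276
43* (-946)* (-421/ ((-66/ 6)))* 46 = -71615468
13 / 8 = 1.62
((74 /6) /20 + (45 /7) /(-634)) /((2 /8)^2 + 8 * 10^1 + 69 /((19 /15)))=6137228 /1361323215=0.00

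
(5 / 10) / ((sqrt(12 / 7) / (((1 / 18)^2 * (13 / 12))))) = 13 * sqrt(21) / 46656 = 0.00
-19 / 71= -0.27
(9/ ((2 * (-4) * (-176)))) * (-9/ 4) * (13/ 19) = -1053/ 107008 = -0.01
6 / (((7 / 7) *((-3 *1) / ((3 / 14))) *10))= -3 / 70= -0.04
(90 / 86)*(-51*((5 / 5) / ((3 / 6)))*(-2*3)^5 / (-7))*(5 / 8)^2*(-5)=69710625 / 301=231596.76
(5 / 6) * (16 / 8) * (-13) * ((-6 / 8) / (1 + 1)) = 65 / 8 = 8.12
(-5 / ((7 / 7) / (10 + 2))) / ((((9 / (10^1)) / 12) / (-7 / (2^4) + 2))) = -1250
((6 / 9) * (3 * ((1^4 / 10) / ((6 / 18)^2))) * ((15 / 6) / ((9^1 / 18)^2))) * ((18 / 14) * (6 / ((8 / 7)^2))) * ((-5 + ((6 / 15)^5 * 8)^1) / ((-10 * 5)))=10.46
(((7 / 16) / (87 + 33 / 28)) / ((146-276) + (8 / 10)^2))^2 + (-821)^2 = 286375821382956721 / 424864097856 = 674041.00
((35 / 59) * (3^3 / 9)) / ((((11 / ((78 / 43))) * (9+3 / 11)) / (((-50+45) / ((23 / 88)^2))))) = -52852800 / 22815241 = -2.32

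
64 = 64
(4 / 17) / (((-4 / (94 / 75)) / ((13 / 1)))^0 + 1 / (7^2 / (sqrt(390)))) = 0.17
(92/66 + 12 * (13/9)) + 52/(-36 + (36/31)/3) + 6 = 70639/3036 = 23.27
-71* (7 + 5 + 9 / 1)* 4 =-5964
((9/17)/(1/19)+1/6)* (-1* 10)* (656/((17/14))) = -47894560/867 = -55241.71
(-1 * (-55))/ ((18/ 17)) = 935/ 18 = 51.94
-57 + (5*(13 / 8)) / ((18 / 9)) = -847 / 16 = -52.94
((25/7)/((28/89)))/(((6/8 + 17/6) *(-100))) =-267/8428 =-0.03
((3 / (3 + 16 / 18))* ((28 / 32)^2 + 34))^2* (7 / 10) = 503.49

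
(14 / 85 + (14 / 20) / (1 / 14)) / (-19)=-847 / 1615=-0.52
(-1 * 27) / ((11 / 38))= -1026 / 11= -93.27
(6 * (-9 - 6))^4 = 65610000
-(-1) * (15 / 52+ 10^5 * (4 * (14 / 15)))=58240045 / 156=373333.62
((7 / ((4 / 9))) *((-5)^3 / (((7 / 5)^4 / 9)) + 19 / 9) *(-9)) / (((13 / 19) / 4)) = 1074308526 / 4459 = 240930.37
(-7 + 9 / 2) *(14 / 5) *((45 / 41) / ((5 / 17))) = -1071 / 41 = -26.12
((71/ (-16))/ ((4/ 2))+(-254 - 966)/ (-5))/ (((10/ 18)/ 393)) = 27365769/ 160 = 171036.06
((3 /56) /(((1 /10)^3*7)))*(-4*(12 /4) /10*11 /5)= -990 /49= -20.20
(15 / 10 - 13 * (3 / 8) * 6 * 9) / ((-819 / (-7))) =-349 / 156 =-2.24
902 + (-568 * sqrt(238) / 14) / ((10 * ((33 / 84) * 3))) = 902 -568 * sqrt(238) / 165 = 848.89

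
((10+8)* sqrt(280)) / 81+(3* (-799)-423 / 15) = -12126 / 5+4* sqrt(70) / 9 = -2421.48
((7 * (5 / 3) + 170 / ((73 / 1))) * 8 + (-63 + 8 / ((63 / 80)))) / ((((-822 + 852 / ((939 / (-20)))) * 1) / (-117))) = 8.23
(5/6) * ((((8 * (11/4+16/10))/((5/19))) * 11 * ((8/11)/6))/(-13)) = -2204/195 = -11.30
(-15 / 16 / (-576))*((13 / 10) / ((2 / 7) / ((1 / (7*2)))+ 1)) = 0.00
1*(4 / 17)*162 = 648 / 17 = 38.12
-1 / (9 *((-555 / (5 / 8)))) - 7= -55943 / 7992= -7.00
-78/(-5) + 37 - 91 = -38.40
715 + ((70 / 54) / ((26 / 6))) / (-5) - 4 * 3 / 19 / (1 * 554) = 440238722 / 615771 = 714.94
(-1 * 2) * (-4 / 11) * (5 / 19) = 40 / 209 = 0.19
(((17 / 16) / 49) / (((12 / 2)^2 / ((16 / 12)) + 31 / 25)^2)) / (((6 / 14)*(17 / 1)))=625 / 167474496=0.00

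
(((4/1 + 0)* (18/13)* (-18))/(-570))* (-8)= -1728/1235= -1.40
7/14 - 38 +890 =1705/2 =852.50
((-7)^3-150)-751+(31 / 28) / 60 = -2089889 / 1680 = -1243.98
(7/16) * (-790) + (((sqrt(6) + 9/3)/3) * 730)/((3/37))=27010 * sqrt(6)/9 + 207785/24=16008.90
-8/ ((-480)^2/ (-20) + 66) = 4/ 5727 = 0.00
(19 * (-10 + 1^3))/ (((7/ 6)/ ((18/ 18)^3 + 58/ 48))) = -9063/ 28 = -323.68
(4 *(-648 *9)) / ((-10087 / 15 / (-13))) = -4548960 / 10087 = -450.97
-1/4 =-0.25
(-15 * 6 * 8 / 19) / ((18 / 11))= -440 / 19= -23.16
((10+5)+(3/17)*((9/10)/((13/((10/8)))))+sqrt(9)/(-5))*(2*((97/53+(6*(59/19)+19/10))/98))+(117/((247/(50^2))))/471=889567470723/97831661200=9.09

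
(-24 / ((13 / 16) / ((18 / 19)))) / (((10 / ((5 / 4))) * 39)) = -288 / 3211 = -0.09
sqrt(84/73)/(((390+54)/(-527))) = -527*sqrt(1533)/16206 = -1.27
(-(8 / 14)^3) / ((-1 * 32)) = 2 / 343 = 0.01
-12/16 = -3/4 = -0.75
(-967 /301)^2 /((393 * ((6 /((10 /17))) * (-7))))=-4675445 /12711410901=-0.00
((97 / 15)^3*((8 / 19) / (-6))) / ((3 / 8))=-29205536 / 577125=-50.61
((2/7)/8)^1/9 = 1/252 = 0.00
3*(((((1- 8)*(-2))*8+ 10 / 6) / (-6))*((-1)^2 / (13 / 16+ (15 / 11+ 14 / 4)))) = -30008 / 2997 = -10.01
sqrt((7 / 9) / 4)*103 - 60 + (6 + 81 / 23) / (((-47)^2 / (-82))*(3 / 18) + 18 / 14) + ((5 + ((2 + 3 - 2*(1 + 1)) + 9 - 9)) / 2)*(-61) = -62428851 / 253805 + 103*sqrt(7) / 6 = -200.55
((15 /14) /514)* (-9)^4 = 98415 /7196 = 13.68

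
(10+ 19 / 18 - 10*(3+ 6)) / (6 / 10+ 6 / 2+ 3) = -7105 / 594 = -11.96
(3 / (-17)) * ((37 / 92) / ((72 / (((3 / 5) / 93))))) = -37 / 5818080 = -0.00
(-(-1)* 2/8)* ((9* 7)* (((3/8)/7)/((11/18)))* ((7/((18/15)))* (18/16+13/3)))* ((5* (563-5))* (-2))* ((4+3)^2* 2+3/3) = -1554246225/64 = -24285097.27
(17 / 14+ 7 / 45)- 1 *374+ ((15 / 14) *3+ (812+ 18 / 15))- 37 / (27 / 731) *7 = -6207139 / 945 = -6568.40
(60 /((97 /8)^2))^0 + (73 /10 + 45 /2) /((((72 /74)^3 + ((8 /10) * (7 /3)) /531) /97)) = 1166588913061 /373033324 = 3127.30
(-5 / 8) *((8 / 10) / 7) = -1 / 14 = -0.07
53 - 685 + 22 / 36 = -11365 / 18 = -631.39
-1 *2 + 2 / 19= -36 / 19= -1.89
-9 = -9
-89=-89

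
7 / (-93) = -7 / 93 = -0.08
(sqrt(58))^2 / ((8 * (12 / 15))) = 145 / 16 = 9.06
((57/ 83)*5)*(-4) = -13.73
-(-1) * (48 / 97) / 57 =16 / 1843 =0.01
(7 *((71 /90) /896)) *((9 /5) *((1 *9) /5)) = 639 /32000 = 0.02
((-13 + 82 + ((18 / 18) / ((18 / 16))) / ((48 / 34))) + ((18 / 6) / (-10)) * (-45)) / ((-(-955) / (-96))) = -8.36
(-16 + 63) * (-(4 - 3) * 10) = -470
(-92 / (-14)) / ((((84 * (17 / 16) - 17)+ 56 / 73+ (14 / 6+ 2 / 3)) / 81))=362664 / 51793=7.00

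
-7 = -7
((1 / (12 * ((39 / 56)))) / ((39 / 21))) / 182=7 / 19773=0.00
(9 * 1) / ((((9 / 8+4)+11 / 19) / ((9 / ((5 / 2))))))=8208 / 1445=5.68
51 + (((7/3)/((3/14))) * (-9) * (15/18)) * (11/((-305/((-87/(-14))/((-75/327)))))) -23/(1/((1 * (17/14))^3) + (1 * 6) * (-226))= -292326737299/10155408100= -28.79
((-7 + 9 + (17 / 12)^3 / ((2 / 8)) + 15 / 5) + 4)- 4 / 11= 95083 / 4752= 20.01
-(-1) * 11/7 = 11/7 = 1.57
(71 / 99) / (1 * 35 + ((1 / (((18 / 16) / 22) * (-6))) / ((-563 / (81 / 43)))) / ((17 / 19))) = 29220263 / 1426527729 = 0.02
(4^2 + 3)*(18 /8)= 171 /4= 42.75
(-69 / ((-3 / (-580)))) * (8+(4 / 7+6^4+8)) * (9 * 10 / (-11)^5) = 11031112800 / 1127357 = 9784.93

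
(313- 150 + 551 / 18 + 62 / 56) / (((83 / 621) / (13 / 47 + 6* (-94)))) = -12815105385 / 15604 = -821270.53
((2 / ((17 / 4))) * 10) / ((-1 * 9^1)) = -80 / 153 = -0.52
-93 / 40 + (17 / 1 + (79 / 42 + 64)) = 80.56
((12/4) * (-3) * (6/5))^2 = 2916/25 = 116.64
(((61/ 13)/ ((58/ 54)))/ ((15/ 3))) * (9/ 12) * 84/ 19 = 2.90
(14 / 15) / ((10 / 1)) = 7 / 75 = 0.09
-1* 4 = -4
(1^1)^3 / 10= 1 / 10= 0.10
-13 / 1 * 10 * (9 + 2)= -1430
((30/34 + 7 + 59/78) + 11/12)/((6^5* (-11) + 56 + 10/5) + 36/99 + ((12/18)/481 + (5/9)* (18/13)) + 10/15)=-10313787/92259932144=-0.00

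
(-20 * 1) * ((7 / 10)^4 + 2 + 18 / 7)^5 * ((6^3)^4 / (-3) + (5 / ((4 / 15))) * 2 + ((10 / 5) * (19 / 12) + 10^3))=1572420425358501516943286690965304283 / 42017500000000000000000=37422988644219.71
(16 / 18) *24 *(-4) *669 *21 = -1198848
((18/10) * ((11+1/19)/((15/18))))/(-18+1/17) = -38556/28975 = -1.33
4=4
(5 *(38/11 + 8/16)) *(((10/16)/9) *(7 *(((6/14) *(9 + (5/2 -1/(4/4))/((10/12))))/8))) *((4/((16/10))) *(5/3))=32625/1408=23.17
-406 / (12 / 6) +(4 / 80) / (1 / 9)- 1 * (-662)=9189 / 20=459.45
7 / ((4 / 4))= 7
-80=-80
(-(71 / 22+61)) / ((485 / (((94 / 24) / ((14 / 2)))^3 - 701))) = 5928629447 / 63880320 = 92.81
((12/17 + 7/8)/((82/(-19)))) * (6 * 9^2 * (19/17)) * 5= -94302225/94792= -994.83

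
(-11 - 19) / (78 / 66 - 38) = 22 / 27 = 0.81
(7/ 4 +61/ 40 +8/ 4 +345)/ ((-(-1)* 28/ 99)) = 1387089/ 1120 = 1238.47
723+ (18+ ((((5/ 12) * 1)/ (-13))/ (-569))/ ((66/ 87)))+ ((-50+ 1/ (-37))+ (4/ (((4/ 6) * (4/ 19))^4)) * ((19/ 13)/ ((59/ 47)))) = 6926094962824393/ 545661422592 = 12693.03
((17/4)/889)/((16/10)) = 85/28448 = 0.00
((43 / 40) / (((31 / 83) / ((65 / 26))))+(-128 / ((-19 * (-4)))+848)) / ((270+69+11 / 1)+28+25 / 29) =2.25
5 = 5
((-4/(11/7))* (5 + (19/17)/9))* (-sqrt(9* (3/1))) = 21952* sqrt(3)/561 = 67.78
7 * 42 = 294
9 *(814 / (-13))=-7326 / 13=-563.54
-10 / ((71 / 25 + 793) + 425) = -250 / 30521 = -0.01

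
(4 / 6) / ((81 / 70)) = 140 / 243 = 0.58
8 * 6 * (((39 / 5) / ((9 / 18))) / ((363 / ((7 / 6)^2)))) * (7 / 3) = 35672 / 5445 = 6.55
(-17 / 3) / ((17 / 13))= -4.33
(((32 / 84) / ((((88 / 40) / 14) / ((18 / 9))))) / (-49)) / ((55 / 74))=-2368 / 17787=-0.13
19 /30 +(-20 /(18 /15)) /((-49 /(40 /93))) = 106583 /136710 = 0.78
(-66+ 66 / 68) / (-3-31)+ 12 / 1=16083 / 1156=13.91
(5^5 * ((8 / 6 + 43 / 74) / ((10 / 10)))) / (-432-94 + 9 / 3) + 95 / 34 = -8531545 / 986901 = -8.64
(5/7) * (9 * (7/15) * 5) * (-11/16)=-165/16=-10.31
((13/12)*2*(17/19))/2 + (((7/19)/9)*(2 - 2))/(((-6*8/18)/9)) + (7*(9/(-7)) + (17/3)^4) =6298159/6156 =1023.09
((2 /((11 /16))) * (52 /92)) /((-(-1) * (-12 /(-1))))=104 /759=0.14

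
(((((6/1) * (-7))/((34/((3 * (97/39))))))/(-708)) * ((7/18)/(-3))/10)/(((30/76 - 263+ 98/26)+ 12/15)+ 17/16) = 90307/137511820557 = 0.00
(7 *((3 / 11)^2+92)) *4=311948 / 121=2578.08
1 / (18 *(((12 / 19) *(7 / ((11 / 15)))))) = 209 / 22680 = 0.01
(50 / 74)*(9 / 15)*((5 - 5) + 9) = 135 / 37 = 3.65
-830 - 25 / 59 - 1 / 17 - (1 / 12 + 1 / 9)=-29994085 / 36108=-830.68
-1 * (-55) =55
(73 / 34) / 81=73 / 2754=0.03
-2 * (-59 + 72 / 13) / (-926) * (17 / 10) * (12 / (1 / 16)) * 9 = -2041632 / 6019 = -339.20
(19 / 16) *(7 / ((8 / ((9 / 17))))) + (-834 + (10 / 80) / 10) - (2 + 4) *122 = -17031959 / 10880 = -1565.44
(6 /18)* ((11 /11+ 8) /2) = 3 /2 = 1.50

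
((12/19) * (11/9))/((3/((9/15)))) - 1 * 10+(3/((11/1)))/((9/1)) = -10257/1045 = -9.82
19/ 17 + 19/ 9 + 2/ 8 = 2129/ 612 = 3.48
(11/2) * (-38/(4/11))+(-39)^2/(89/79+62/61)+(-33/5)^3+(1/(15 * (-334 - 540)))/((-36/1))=-807829010521/5297751000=-152.49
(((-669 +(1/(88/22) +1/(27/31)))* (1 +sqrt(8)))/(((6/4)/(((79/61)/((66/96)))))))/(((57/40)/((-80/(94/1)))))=72908531200/145606329 +145817062400* sqrt(2)/145606329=1916.98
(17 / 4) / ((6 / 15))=85 / 8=10.62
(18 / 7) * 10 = 180 / 7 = 25.71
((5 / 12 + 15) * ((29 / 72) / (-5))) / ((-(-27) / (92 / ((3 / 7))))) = -172753 / 17496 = -9.87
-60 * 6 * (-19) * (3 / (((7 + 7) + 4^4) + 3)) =75.16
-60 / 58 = -30 / 29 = -1.03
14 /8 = 7 /4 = 1.75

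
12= 12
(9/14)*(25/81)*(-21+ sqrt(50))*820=-10250/3+ 51250*sqrt(2)/63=-2266.22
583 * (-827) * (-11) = 5303551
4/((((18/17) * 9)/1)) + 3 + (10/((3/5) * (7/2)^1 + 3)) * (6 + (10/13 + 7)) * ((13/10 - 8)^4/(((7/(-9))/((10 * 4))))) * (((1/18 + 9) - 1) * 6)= -16945923567463/125307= -135235250.76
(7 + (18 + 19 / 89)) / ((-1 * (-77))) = 204 / 623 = 0.33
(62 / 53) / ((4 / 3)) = 93 / 106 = 0.88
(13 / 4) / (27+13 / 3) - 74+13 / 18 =-247621 / 3384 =-73.17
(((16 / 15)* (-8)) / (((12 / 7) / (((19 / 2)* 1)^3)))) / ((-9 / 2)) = 384104 / 405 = 948.40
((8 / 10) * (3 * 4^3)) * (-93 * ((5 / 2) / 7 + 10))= -1035648 / 7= -147949.71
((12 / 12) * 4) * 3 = 12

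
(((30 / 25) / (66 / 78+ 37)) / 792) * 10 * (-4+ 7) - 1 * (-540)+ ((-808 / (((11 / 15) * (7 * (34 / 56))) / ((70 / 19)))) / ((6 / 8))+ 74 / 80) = -732.59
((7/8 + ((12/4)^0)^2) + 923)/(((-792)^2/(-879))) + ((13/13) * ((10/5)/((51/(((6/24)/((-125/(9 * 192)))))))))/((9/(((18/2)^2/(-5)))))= -18698363107/17772480000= -1.05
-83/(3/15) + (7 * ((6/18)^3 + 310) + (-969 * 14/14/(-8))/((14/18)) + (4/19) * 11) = 54965489/28728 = 1913.31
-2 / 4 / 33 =-0.02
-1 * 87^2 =-7569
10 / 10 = 1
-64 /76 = -16 /19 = -0.84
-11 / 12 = -0.92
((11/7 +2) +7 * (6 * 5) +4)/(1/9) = 13707/7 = 1958.14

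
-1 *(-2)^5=32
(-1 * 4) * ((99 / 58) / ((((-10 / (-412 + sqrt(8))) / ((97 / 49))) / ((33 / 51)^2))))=-231.55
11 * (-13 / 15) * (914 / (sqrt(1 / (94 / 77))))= -11882 * sqrt(7238) / 105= -9627.41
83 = 83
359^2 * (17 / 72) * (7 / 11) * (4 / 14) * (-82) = -89830057 / 198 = -453687.16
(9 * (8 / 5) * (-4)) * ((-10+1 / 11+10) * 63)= -18144 / 55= -329.89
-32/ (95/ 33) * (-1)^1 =1056/ 95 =11.12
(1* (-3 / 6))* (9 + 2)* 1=-11 / 2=-5.50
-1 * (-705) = 705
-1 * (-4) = 4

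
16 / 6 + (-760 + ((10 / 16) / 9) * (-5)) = -54553 / 72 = -757.68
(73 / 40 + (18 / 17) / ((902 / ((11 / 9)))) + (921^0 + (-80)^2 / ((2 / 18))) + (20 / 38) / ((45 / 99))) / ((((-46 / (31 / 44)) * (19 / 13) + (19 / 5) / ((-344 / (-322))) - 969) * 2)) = -528776804111491 / 19476501447716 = -27.15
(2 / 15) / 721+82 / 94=0.87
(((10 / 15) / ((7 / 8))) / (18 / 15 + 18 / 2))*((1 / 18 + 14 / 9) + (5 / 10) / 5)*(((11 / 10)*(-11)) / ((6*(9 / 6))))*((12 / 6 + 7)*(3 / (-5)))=10648 / 11475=0.93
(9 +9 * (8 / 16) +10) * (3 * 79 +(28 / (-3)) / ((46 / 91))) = 708713 / 138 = 5135.60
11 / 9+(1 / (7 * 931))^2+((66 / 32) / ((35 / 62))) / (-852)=5288591749117 / 4342264587360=1.22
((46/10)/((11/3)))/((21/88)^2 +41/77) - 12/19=1.50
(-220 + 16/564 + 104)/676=-4088/23829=-0.17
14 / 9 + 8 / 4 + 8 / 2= 68 / 9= 7.56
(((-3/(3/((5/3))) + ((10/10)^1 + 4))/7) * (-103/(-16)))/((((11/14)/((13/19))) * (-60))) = -1339/30096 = -0.04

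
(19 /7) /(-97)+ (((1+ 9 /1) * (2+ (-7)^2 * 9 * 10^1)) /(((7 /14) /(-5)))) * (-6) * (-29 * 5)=-260630076019 /679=-383844000.03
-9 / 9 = -1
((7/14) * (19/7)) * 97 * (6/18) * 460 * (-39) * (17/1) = -93679690/7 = -13382812.86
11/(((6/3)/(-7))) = -77/2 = -38.50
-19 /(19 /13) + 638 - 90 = 535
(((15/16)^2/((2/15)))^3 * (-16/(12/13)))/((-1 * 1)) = 166587890625/33554432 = 4964.71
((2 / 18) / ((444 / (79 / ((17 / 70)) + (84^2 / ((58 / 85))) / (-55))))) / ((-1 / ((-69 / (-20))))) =-8561497 / 72234360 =-0.12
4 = 4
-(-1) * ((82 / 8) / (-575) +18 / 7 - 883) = -14175187 / 16100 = -880.45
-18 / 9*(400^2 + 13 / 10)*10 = -3200026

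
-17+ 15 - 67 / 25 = -117 / 25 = -4.68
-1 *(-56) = 56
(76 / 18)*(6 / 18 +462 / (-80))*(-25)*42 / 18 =434245 / 324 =1340.26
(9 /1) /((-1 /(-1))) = 9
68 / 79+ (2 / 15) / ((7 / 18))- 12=-29852 / 2765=-10.80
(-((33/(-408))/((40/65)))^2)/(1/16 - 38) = 20449/44908288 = 0.00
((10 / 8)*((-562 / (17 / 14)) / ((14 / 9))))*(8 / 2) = -25290 / 17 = -1487.65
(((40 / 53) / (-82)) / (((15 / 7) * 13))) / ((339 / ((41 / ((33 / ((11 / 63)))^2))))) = -4 / 3575738439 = -0.00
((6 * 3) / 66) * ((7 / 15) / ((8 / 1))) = 7 / 440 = 0.02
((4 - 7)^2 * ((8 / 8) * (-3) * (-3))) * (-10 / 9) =-90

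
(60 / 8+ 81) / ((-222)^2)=59 / 32856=0.00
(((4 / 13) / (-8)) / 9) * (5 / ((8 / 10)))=-25 / 936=-0.03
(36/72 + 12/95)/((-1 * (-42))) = 17/1140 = 0.01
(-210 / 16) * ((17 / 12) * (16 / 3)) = -595 / 6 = -99.17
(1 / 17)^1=1 / 17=0.06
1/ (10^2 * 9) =1/ 900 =0.00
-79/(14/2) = -79/7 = -11.29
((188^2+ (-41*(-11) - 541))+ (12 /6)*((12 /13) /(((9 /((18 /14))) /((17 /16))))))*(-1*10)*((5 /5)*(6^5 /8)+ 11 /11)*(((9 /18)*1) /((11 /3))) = -13377941715 /286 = -46776019.98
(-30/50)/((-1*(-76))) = -3/380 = -0.01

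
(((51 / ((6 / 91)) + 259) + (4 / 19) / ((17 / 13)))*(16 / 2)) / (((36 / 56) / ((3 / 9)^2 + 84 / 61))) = 1606374392 / 83997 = 19124.19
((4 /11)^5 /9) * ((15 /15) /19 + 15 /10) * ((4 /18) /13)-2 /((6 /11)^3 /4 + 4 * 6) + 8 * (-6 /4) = -207633779437433 /17183711854881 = -12.08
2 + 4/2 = 4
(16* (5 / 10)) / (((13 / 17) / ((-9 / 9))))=-10.46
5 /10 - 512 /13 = -1011 /26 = -38.88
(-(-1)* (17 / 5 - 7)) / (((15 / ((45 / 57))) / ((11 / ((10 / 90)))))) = -1782 / 95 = -18.76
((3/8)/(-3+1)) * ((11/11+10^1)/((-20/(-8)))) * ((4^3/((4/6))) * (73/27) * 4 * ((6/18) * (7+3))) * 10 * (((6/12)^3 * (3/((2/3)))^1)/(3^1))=-5353.33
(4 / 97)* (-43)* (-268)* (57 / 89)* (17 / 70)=22333512 / 302155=73.91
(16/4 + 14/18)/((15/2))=0.64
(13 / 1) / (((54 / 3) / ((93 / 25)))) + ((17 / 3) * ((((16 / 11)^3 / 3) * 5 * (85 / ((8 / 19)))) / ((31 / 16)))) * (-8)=-449772835451 / 18567450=-24223.73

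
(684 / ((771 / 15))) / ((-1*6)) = -570 / 257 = -2.22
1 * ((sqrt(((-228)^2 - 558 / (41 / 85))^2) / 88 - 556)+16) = 67797 / 1804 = 37.58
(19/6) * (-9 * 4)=-114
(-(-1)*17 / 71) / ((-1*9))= -17 / 639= -0.03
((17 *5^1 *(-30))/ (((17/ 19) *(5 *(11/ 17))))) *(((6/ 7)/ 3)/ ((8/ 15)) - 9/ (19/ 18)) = 7038.99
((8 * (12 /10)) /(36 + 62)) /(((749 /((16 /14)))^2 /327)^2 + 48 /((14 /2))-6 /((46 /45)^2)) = 5560609112064 /97935798355792468085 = 0.00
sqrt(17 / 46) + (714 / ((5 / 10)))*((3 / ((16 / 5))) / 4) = 335.30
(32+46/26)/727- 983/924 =-8884697/8732724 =-1.02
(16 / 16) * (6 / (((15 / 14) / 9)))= 252 / 5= 50.40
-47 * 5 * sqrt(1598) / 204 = -235 * sqrt(1598) / 204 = -46.05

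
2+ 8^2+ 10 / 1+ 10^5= 100076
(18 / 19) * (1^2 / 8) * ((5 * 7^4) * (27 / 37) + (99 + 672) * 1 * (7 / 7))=1586979 / 1406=1128.72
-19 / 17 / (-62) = 19 / 1054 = 0.02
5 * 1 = 5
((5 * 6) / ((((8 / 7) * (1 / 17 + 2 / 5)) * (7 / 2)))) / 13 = 425 / 338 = 1.26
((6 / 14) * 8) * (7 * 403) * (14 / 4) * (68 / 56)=41106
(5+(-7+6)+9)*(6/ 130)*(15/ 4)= 9/ 4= 2.25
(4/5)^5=1024/3125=0.33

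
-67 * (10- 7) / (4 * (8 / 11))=-2211 / 32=-69.09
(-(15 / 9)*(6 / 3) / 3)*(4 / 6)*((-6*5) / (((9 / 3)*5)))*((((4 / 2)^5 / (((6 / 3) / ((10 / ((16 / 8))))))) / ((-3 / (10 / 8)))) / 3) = -4000 / 243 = -16.46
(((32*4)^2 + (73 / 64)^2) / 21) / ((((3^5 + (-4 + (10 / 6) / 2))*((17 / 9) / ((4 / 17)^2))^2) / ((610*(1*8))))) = 3316112276130 / 243137732537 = 13.64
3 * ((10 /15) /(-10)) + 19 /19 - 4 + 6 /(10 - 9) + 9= 59 /5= 11.80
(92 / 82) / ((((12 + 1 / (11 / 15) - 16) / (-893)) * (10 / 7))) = 1581503 / 5945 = 266.02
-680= -680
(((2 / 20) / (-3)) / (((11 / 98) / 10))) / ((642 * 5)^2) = -49 / 170017650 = -0.00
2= 2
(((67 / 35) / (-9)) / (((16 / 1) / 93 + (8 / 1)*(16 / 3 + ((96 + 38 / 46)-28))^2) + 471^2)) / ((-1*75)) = 1098733 / 102992702649375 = 0.00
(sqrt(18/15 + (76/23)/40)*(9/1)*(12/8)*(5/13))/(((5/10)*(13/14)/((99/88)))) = 8505*sqrt(2714)/31096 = 14.25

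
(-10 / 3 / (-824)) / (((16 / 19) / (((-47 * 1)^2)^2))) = 463569695 / 19776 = 23441.02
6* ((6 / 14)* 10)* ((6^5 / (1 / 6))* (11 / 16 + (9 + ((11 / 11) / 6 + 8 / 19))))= 1639550160 / 133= 12327444.81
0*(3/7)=0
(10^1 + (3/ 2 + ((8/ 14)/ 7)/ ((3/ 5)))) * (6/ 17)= 3421/ 833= 4.11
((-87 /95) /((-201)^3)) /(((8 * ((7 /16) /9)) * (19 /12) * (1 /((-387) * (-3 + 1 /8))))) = 774387 /3800140505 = 0.00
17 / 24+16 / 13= 605 / 312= 1.94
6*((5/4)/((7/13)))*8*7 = 780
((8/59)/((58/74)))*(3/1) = 888/1711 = 0.52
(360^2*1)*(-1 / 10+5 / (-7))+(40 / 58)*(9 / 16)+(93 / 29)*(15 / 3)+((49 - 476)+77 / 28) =-21505669 / 203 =-105939.26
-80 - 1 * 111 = -191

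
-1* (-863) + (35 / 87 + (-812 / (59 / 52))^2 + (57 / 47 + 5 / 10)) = 14604907352519 / 28467618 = 513035.81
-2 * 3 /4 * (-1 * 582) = 873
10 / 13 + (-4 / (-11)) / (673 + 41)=39296 / 51051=0.77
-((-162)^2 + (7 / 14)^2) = -104977 / 4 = -26244.25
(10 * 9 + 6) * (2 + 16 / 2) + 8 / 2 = 964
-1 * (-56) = 56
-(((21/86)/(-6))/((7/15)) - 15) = 2595/172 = 15.09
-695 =-695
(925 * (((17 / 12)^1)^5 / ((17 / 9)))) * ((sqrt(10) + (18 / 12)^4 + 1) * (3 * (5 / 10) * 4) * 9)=77256925 * sqrt(10) / 512 + 7493921725 / 8192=1391949.13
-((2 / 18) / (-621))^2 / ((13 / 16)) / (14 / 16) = -0.00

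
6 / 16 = 3 / 8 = 0.38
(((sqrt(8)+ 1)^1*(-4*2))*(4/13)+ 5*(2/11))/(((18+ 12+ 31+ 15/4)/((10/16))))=-160*sqrt(2)/3367 - 15/1001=-0.08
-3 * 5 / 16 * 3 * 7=-315 / 16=-19.69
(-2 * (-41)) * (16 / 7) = 1312 / 7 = 187.43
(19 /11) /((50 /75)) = 57 /22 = 2.59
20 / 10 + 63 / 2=67 / 2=33.50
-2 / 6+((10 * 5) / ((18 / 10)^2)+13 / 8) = 10837 / 648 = 16.72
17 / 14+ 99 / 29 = 4.63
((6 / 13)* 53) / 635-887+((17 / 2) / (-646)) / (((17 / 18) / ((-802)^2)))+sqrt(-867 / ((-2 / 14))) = -26258383631 / 2666365+17* sqrt(21) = -9770.10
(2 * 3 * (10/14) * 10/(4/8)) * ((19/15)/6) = 380/21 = 18.10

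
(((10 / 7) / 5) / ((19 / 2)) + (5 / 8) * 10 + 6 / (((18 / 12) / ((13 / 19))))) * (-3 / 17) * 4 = -14391 / 2261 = -6.36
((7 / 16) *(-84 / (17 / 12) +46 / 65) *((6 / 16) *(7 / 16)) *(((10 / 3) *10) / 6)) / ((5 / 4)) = -1586081 / 84864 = -18.69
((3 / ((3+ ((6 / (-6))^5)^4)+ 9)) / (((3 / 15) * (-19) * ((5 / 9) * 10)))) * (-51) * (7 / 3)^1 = 3213 / 2470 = 1.30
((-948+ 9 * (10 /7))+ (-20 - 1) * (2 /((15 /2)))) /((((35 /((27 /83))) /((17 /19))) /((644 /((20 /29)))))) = -10080393678 /1379875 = -7305.29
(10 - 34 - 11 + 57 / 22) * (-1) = 713 / 22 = 32.41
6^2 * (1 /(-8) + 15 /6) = 171 /2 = 85.50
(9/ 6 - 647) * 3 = -3873/ 2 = -1936.50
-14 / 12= -1.17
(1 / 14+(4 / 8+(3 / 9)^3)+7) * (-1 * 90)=-14380 / 21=-684.76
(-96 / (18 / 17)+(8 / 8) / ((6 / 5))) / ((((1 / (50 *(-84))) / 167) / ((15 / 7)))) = 135019500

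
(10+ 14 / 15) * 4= 656 / 15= 43.73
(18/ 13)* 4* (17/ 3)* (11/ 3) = 1496/ 13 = 115.08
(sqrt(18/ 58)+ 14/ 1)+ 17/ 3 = 3 * sqrt(29)/ 29+ 59/ 3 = 20.22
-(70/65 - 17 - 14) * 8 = 3112/13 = 239.38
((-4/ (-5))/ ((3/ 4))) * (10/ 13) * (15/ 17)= 160/ 221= 0.72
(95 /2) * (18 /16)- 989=-14969 /16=-935.56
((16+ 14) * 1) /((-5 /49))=-294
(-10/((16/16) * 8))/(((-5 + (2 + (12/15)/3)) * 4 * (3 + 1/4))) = 75/2132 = 0.04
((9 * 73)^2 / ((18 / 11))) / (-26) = -527571 / 52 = -10145.60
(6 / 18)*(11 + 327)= 338 / 3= 112.67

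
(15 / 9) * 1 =5 / 3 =1.67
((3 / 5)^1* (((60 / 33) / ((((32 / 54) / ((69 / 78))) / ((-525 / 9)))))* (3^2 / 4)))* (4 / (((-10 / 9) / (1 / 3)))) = 586845 / 2288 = 256.49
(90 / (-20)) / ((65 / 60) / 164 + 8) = -8856 / 15757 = -0.56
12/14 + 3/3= 13/7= 1.86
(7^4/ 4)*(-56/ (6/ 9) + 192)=64827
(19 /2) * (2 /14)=19 /14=1.36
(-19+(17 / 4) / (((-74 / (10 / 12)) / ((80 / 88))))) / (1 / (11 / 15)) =-13.97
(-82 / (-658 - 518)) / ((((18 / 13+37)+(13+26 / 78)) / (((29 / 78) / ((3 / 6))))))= 1189 / 1185996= 0.00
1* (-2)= -2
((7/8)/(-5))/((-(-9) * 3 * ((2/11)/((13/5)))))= -1001/10800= -0.09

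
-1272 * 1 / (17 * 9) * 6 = -848 / 17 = -49.88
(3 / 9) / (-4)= -1 / 12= -0.08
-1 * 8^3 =-512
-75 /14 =-5.36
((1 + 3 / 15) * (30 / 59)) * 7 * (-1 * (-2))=504 / 59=8.54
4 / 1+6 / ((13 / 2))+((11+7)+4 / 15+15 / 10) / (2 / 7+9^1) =7.05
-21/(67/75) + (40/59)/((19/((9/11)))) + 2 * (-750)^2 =929429727795/826177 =1124976.52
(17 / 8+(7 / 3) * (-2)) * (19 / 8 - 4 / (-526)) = -101931 / 16832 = -6.06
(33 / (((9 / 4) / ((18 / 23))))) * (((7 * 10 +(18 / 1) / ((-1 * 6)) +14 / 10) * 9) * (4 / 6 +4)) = 3792096 / 115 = 32974.75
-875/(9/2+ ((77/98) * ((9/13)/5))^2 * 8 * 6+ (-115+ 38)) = 362293750/29783401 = 12.16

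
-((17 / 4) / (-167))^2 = -289 / 446224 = -0.00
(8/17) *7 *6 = 336/17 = 19.76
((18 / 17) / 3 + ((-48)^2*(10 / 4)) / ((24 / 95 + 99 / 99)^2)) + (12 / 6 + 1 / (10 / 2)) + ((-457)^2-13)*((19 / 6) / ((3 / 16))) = 249989902201 / 70805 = 3530681.48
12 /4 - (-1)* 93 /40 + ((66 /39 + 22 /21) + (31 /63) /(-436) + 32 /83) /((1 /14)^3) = 363213975407 /42339960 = 8578.51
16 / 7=2.29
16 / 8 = 2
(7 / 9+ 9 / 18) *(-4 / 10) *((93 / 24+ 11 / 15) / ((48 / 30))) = -12719 / 8640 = -1.47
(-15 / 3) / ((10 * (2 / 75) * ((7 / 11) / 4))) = -825 / 7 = -117.86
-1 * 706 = -706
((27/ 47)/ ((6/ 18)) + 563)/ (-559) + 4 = 78550/ 26273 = 2.99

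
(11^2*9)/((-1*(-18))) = 121/2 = 60.50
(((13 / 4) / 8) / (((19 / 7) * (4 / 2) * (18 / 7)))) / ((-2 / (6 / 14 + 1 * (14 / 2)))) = -1183 / 10944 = -0.11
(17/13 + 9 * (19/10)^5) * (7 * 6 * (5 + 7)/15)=6119475243/812500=7531.66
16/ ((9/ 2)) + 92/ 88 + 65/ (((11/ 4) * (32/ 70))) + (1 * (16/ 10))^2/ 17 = 863779/ 15300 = 56.46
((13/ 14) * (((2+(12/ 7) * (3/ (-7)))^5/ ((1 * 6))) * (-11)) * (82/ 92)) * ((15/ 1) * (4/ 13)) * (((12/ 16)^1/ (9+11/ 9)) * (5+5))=-17430858586350/ 1046005847047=-16.66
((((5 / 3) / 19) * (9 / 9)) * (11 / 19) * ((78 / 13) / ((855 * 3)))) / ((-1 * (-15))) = 22 / 2777895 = 0.00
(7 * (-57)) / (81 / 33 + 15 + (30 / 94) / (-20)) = -275044 / 12021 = -22.88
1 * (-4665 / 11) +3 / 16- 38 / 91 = -6795925 / 16016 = -424.32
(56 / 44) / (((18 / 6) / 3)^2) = 14 / 11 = 1.27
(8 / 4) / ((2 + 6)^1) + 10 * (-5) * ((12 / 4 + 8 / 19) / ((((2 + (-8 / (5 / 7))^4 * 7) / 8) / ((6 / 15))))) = 49308143 / 201232572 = 0.25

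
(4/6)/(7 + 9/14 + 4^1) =28/489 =0.06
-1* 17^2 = -289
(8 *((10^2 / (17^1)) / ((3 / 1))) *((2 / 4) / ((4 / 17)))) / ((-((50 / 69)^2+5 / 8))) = -253920 / 8761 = -28.98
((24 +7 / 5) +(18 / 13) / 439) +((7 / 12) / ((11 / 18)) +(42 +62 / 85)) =737303869 / 10672090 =69.09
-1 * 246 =-246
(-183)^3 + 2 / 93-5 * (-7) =-6128451.98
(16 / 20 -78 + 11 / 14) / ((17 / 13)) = -69537 / 1190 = -58.43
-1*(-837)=837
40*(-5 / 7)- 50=-550 / 7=-78.57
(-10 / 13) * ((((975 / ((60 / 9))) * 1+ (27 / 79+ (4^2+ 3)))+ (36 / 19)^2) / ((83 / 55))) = -5307385325 / 61544002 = -86.24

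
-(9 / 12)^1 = -3 / 4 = -0.75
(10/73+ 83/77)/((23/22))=13658/11753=1.16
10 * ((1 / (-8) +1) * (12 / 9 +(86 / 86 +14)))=1715 / 12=142.92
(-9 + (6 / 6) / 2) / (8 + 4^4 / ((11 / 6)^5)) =-2737867 / 6558128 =-0.42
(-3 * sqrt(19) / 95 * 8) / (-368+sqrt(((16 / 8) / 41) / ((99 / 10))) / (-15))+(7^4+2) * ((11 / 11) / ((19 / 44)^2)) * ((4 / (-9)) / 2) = -1033824 / 361 - 108 * sqrt(42845) / 587476929505+80660448 * sqrt(19) / 117495385901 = -2863.78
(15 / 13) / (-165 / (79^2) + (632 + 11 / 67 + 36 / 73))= 457870965 / 251041541296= 0.00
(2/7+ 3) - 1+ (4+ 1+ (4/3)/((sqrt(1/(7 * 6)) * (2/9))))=51/7+ 6 * sqrt(42)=46.17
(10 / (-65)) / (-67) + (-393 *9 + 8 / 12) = -9240433 / 2613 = -3536.33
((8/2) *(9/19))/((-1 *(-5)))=36/95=0.38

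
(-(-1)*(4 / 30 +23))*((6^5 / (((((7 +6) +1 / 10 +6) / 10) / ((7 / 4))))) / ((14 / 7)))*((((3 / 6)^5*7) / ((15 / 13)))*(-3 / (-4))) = 17904159 / 1528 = 11717.38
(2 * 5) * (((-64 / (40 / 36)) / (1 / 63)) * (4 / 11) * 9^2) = -11757312 / 11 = -1068846.55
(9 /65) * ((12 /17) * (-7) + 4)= -144 /1105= -0.13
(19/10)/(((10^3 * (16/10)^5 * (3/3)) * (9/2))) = 95/2359296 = 0.00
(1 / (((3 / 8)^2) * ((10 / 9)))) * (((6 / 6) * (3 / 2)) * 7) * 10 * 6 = 4032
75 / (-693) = -25 / 231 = -0.11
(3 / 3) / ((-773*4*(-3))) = 1 / 9276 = 0.00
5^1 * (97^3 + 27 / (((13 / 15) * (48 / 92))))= 237310505 / 52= 4563663.56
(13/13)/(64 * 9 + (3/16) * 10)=8/4623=0.00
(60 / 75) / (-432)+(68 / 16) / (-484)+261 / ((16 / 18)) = 76739051 / 261360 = 293.61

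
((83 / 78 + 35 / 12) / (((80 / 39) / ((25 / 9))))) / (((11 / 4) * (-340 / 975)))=-67275 / 11968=-5.62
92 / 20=23 / 5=4.60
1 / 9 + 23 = 23.11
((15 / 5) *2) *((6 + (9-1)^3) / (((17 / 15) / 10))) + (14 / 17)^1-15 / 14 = 6526741 / 238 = 27423.28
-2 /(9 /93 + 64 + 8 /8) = -31 /1009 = -0.03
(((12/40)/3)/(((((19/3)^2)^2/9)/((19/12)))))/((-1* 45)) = -27/1371800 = -0.00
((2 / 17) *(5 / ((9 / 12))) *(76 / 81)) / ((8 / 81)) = 380 / 51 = 7.45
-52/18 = -26/9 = -2.89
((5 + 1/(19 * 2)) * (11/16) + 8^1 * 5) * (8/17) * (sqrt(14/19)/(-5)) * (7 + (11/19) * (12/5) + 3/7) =-38733186 * sqrt(266)/20405525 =-30.96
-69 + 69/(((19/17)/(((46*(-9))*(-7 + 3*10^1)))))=-11170617/19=-587927.21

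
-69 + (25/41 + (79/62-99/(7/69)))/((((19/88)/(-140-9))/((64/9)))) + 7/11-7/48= 1279811333665819/267764112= 4779622.35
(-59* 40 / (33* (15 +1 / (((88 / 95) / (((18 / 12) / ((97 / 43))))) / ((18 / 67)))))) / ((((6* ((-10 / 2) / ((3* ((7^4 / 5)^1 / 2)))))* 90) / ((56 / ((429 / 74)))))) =30521118312832 / 2516109935625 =12.13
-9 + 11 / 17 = -142 / 17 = -8.35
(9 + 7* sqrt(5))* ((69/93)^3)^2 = 4.11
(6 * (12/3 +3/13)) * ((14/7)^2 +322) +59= 108347/13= 8334.38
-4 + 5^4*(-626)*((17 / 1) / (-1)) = 6651246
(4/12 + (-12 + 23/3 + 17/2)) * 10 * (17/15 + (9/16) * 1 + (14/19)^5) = 3410550159/39617584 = 86.09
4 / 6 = 2 / 3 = 0.67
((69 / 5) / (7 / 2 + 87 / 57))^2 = 6874884 / 912025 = 7.54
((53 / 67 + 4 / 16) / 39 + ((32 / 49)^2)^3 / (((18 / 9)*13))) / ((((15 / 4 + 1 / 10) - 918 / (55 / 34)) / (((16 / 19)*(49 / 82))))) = -629693290207960 / 23766279503742607741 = -0.00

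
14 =14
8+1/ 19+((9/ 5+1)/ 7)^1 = 803/ 95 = 8.45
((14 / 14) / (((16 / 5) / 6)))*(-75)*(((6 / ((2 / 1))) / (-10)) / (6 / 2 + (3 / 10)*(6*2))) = 1125 / 176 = 6.39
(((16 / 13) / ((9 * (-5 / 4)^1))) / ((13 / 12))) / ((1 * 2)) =-128 / 2535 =-0.05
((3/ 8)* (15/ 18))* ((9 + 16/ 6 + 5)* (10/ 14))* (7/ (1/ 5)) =3125/ 24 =130.21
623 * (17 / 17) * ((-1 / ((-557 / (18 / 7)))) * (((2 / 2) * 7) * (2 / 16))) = 5607 / 2228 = 2.52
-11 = -11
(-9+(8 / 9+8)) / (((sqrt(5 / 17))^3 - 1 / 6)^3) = 1156939573680*sqrt(85) / 70444997+10666681391928 / 70444997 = 302833.96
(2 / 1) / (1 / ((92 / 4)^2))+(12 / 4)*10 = 1088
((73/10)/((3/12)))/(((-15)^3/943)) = -137678/16875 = -8.16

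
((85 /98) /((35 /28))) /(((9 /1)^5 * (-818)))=-17 /1183401009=-0.00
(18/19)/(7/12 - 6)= -216/1235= -0.17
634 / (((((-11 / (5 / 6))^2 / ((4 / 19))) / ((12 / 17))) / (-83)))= -5262200 / 117249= -44.88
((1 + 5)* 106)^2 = 404496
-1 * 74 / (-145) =74 / 145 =0.51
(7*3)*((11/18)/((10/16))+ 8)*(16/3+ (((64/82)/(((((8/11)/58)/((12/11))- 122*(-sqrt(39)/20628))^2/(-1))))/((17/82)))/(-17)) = 740181736363102660582592/17556175512513550125- 7294735775357792907264*sqrt(39)/1950686168057061125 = 18807.13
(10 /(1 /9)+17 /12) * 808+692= 223670 /3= 74556.67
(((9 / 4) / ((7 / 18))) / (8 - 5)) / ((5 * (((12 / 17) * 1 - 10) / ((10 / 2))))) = -459 / 2212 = -0.21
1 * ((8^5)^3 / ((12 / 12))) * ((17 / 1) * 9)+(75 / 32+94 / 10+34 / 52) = 11197074573549921467 / 2080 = 5383208929591308.40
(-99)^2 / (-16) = -9801 / 16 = -612.56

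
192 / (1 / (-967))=-185664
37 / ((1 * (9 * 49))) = 0.08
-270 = -270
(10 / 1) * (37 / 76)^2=6845 / 2888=2.37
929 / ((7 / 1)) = 929 / 7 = 132.71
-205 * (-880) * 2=360800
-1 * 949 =-949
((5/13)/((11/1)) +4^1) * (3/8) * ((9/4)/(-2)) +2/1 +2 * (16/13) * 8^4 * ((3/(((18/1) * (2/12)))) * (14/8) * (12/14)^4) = 29897933587/3139136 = 9524.26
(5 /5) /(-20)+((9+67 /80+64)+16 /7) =76.07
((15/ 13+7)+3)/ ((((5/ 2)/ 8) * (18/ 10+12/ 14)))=16240/ 1209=13.43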